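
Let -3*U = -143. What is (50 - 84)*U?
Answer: -4862/3 ≈ -1620.7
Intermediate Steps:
U = 143/3 (U = -1/3*(-143) = 143/3 ≈ 47.667)
(50 - 84)*U = (50 - 84)*(143/3) = -34*143/3 = -4862/3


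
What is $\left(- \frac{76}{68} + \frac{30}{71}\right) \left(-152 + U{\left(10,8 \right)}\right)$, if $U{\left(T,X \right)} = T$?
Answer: $\frac{1678}{17} \approx 98.706$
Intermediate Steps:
$\left(- \frac{76}{68} + \frac{30}{71}\right) \left(-152 + U{\left(10,8 \right)}\right) = \left(- \frac{76}{68} + \frac{30}{71}\right) \left(-152 + 10\right) = \left(\left(-76\right) \frac{1}{68} + 30 \cdot \frac{1}{71}\right) \left(-142\right) = \left(- \frac{19}{17} + \frac{30}{71}\right) \left(-142\right) = \left(- \frac{839}{1207}\right) \left(-142\right) = \frac{1678}{17}$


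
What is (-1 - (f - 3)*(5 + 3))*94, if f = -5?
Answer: 5922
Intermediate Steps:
(-1 - (f - 3)*(5 + 3))*94 = (-1 - (-5 - 3)*(5 + 3))*94 = (-1 - (-8)*8)*94 = (-1 - 1*(-64))*94 = (-1 + 64)*94 = 63*94 = 5922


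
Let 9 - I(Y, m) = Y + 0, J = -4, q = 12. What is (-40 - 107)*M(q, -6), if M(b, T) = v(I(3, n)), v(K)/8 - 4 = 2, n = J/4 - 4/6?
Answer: -7056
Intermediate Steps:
n = -5/3 (n = -4/4 - 4/6 = -4*¼ - 4*⅙ = -1 - ⅔ = -5/3 ≈ -1.6667)
I(Y, m) = 9 - Y (I(Y, m) = 9 - (Y + 0) = 9 - Y)
v(K) = 48 (v(K) = 32 + 8*2 = 32 + 16 = 48)
M(b, T) = 48
(-40 - 107)*M(q, -6) = (-40 - 107)*48 = -147*48 = -7056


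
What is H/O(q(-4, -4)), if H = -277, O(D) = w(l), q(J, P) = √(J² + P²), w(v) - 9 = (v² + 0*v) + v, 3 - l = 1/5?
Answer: -6925/491 ≈ -14.104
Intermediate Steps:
l = 14/5 (l = 3 - 1/5 = 3 - 1*⅕ = 3 - ⅕ = 14/5 ≈ 2.8000)
w(v) = 9 + v + v² (w(v) = 9 + ((v² + 0*v) + v) = 9 + ((v² + 0) + v) = 9 + (v² + v) = 9 + (v + v²) = 9 + v + v²)
O(D) = 491/25 (O(D) = 9 + 14/5 + (14/5)² = 9 + 14/5 + 196/25 = 491/25)
H/O(q(-4, -4)) = -277/491/25 = -277*25/491 = -6925/491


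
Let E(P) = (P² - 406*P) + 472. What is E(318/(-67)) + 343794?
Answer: 1554161434/4489 ≈ 3.4622e+5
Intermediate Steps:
E(P) = 472 + P² - 406*P
E(318/(-67)) + 343794 = (472 + (318/(-67))² - 129108/(-67)) + 343794 = (472 + (318*(-1/67))² - 129108*(-1)/67) + 343794 = (472 + (-318/67)² - 406*(-318/67)) + 343794 = (472 + 101124/4489 + 129108/67) + 343794 = 10870168/4489 + 343794 = 1554161434/4489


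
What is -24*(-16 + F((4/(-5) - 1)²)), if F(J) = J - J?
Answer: 384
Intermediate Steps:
F(J) = 0
-24*(-16 + F((4/(-5) - 1)²)) = -24*(-16 + 0) = -24*(-16) = 384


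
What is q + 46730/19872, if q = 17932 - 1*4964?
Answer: 128873413/9936 ≈ 12970.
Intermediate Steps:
q = 12968 (q = 17932 - 4964 = 12968)
q + 46730/19872 = 12968 + 46730/19872 = 12968 + 46730*(1/19872) = 12968 + 23365/9936 = 128873413/9936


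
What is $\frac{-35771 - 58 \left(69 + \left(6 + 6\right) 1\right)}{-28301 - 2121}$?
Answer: $\frac{40469}{30422} \approx 1.3303$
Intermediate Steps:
$\frac{-35771 - 58 \left(69 + \left(6 + 6\right) 1\right)}{-28301 - 2121} = \frac{-35771 - 58 \left(69 + 12 \cdot 1\right)}{-30422} = \left(-35771 - 58 \left(69 + 12\right)\right) \left(- \frac{1}{30422}\right) = \left(-35771 - 4698\right) \left(- \frac{1}{30422}\right) = \left(-40469\right) \left(- \frac{1}{30422}\right) = \frac{40469}{30422}$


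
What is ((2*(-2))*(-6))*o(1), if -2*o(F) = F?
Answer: -12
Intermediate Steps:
o(F) = -F/2
((2*(-2))*(-6))*o(1) = ((2*(-2))*(-6))*(-½*1) = -4*(-6)*(-½) = 24*(-½) = -12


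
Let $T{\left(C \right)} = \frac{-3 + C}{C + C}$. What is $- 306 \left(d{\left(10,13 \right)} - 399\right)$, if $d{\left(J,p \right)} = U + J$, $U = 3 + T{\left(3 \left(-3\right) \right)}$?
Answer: $117912$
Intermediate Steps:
$T{\left(C \right)} = \frac{-3 + C}{2 C}$
$U = \frac{11}{3}$ ($U = 3 + \frac{-3 + 3 \left(-3\right)}{2 \cdot 3 \left(-3\right)} = 3 + \frac{-3 - 9}{2 \left(-9\right)} = 3 + \frac{1}{2} \left(- \frac{1}{9}\right) \left(-12\right) = 3 + \frac{2}{3} = \frac{11}{3} \approx 3.6667$)
$d{\left(J,p \right)} = \frac{11}{3} + J$
$- 306 \left(d{\left(10,13 \right)} - 399\right) = - 306 \left(\left(\frac{11}{3} + 10\right) - 399\right) = - 306 \left(\frac{41}{3} - 399\right) = \left(-306\right) \left(- \frac{1156}{3}\right) = 117912$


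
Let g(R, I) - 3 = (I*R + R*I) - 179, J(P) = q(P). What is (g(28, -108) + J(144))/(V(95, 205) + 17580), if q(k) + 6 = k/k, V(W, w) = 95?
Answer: -6229/17675 ≈ -0.35242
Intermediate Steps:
q(k) = -5 (q(k) = -6 + k/k = -6 + 1 = -5)
J(P) = -5
g(R, I) = -176 + 2*I*R (g(R, I) = 3 + ((I*R + R*I) - 179) = 3 + ((I*R + I*R) - 179) = 3 + (2*I*R - 179) = 3 + (-179 + 2*I*R) = -176 + 2*I*R)
(g(28, -108) + J(144))/(V(95, 205) + 17580) = ((-176 + 2*(-108)*28) - 5)/(95 + 17580) = ((-176 - 6048) - 5)/17675 = (-6224 - 5)*(1/17675) = -6229*1/17675 = -6229/17675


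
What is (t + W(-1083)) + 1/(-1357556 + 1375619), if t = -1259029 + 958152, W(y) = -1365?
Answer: -5459397245/18063 ≈ -3.0224e+5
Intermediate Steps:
t = -300877
(t + W(-1083)) + 1/(-1357556 + 1375619) = (-300877 - 1365) + 1/(-1357556 + 1375619) = -302242 + 1/18063 = -5459397245/18063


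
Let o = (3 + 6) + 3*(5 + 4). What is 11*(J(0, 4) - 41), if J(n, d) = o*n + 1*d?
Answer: -407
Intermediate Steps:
o = 36 (o = 9 + 3*9 = 9 + 27 = 36)
J(n, d) = d + 36*n (J(n, d) = 36*n + 1*d = 36*n + d = d + 36*n)
11*(J(0, 4) - 41) = 11*((4 + 36*0) - 41) = 11*((4 + 0) - 41) = 11*(4 - 41) = 11*(-37) = -407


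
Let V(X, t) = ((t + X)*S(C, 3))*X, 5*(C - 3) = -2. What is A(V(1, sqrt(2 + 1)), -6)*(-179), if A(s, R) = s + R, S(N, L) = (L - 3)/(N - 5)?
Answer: 1074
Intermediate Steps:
C = 13/5 (C = 3 + (1/5)*(-2) = 3 - 2/5 = 13/5 ≈ 2.6000)
S(N, L) = (-3 + L)/(-5 + N)
V(X, t) = 0 (V(X, t) = ((t + X)*((-3 + 3)/(-5 + 13/5)))*X = ((X + t)*(0/(-12/5)))*X = ((X + t)*(-5/12*0))*X = ((X + t)*0)*X = 0*X = 0)
A(s, R) = R + s
A(V(1, sqrt(2 + 1)), -6)*(-179) = (-6 + 0)*(-179) = -6*(-179) = 1074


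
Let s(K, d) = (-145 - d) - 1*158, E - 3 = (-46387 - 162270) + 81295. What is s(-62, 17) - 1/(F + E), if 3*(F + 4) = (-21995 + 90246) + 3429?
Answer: -99330877/310409 ≈ -320.00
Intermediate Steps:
E = -127359 (E = 3 + ((-46387 - 162270) + 81295) = 3 + (-208657 + 81295) = 3 - 127362 = -127359)
F = 71668/3 (F = -4 + ((-21995 + 90246) + 3429)/3 = -4 + (68251 + 3429)/3 = -4 + (⅓)*71680 = -4 + 71680/3 = 71668/3 ≈ 23889.)
s(K, d) = -303 - d (s(K, d) = (-145 - d) - 158 = -303 - d)
s(-62, 17) - 1/(F + E) = (-303 - 1*17) - 1/(71668/3 - 127359) = (-303 - 17) - 1/(-310409/3) = -320 - 1*(-3/310409) = -320 + 3/310409 = -99330877/310409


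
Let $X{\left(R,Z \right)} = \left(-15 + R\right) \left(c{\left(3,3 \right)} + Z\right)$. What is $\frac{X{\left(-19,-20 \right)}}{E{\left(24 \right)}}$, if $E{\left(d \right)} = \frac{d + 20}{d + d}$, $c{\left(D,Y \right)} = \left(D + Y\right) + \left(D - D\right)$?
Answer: $\frac{5712}{11} \approx 519.27$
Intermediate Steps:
$c{\left(D,Y \right)} = D + Y$ ($c{\left(D,Y \right)} = \left(D + Y\right) + 0 = D + Y$)
$E{\left(d \right)} = \frac{20 + d}{2 d}$
$X{\left(R,Z \right)} = \left(-15 + R\right) \left(6 + Z\right)$ ($X{\left(R,Z \right)} = \left(-15 + R\right) \left(\left(3 + 3\right) + Z\right) = \left(-15 + R\right) \left(6 + Z\right)$)
$\frac{X{\left(-19,-20 \right)}}{E{\left(24 \right)}} = \frac{-90 - -300 + 6 \left(-19\right) - -380}{\frac{1}{2} \cdot \frac{1}{24} \left(20 + 24\right)} = \frac{-90 + 300 - 114 + 380}{\frac{1}{2} \cdot \frac{1}{24} \cdot 44} = \frac{476}{\frac{11}{12}} = 476 \cdot \frac{12}{11} = \frac{5712}{11}$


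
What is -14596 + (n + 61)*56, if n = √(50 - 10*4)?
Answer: -11180 + 56*√10 ≈ -11003.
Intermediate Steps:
n = √10 (n = √(50 - 40) = √10 ≈ 3.1623)
-14596 + (n + 61)*56 = -14596 + (√10 + 61)*56 = -14596 + (61 + √10)*56 = -14596 + (3416 + 56*√10) = -11180 + 56*√10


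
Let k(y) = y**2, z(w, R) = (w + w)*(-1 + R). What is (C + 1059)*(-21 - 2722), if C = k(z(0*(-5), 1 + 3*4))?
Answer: -2904837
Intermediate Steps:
z(w, R) = 2*w*(-1 + R) (z(w, R) = (2*w)*(-1 + R) = 2*w*(-1 + R))
C = 0 (C = (2*(0*(-5))*(-1 + (1 + 3*4)))**2 = (2*0*(-1 + (1 + 12)))**2 = (2*0*(-1 + 13))**2 = (2*0*12)**2 = 0**2 = 0)
(C + 1059)*(-21 - 2722) = (0 + 1059)*(-21 - 2722) = 1059*(-2743) = -2904837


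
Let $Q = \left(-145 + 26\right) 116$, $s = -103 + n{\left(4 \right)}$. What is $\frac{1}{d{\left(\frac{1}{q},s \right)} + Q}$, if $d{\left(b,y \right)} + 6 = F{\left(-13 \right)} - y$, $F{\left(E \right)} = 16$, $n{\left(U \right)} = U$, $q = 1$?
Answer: $- \frac{1}{13695} \approx -7.3019 \cdot 10^{-5}$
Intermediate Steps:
$s = -99$ ($s = -103 + 4 = -99$)
$Q = -13804$ ($Q = \left(-119\right) 116 = -13804$)
$d{\left(b,y \right)} = 10 - y$ ($d{\left(b,y \right)} = -6 - \left(-16 + y\right) = 10 - y$)
$\frac{1}{d{\left(\frac{1}{q},s \right)} + Q} = \frac{1}{\left(10 - -99\right) - 13804} = \frac{1}{\left(10 + 99\right) - 13804} = \frac{1}{109 - 13804} = \frac{1}{-13695} = - \frac{1}{13695}$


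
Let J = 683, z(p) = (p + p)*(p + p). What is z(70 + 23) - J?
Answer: 33913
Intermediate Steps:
z(p) = 4*p² (z(p) = (2*p)*(2*p) = 4*p²)
z(70 + 23) - J = 4*(70 + 23)² - 1*683 = 4*93² - 683 = 4*8649 - 683 = 34596 - 683 = 33913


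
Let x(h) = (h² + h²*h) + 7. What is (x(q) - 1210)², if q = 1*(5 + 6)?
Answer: 62001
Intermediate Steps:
q = 11 (q = 1*11 = 11)
x(h) = 7 + h² + h³ (x(h) = (h² + h³) + 7 = 7 + h² + h³)
(x(q) - 1210)² = ((7 + 11² + 11³) - 1210)² = ((7 + 121 + 1331) - 1210)² = (1459 - 1210)² = 249² = 62001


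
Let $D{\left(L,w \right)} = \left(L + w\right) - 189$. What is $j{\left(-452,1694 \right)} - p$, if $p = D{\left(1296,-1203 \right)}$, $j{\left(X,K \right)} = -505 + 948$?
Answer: $539$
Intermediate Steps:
$j{\left(X,K \right)} = 443$
$D{\left(L,w \right)} = -189 + L + w$
$p = -96$ ($p = -189 + 1296 - 1203 = -96$)
$j{\left(-452,1694 \right)} - p = 443 - -96 = 443 + 96 = 539$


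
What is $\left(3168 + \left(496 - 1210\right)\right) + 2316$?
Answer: $4770$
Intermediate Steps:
$\left(3168 + \left(496 - 1210\right)\right) + 2316 = \left(3168 - 714\right) + 2316 = 2454 + 2316 = 4770$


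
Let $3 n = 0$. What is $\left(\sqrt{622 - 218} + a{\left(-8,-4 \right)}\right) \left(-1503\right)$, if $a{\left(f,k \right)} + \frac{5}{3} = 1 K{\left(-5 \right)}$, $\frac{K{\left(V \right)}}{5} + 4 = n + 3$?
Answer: $10020 - 3006 \sqrt{101} \approx -20190.0$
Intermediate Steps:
$n = 0$ ($n = \frac{1}{3} \cdot 0 = 0$)
$K{\left(V \right)} = -5$ ($K{\left(V \right)} = -20 + 5 \left(0 + 3\right) = -20 + 5 \cdot 3 = -20 + 15 = -5$)
$a{\left(f,k \right)} = - \frac{20}{3}$ ($a{\left(f,k \right)} = - \frac{5}{3} + 1 \left(-5\right) = - \frac{5}{3} - 5 = - \frac{20}{3}$)
$\left(\sqrt{622 - 218} + a{\left(-8,-4 \right)}\right) \left(-1503\right) = \left(\sqrt{622 - 218} - \frac{20}{3}\right) \left(-1503\right) = \left(\sqrt{404} - \frac{20}{3}\right) \left(-1503\right) = \left(2 \sqrt{101} - \frac{20}{3}\right) \left(-1503\right) = \left(- \frac{20}{3} + 2 \sqrt{101}\right) \left(-1503\right) = 10020 - 3006 \sqrt{101}$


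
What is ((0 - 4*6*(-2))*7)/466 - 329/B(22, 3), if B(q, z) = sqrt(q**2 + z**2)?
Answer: 168/233 - 329*sqrt(493)/493 ≈ -14.096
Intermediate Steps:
((0 - 4*6*(-2))*7)/466 - 329/B(22, 3) = ((0 - 4*6*(-2))*7)/466 - 329/sqrt(22**2 + 3**2) = ((0 - 24*(-2))*7)*(1/466) - 329/sqrt(484 + 9) = ((0 + 48)*7)*(1/466) - 329*sqrt(493)/493 = (48*7)*(1/466) - 329*sqrt(493)/493 = 336*(1/466) - 329*sqrt(493)/493 = 168/233 - 329*sqrt(493)/493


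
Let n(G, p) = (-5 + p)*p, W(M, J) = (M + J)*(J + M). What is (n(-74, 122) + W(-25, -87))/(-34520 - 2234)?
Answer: -583/799 ≈ -0.72966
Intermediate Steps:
W(M, J) = (J + M)² (W(M, J) = (J + M)*(J + M) = (J + M)²)
n(G, p) = p*(-5 + p)
(n(-74, 122) + W(-25, -87))/(-34520 - 2234) = (122*(-5 + 122) + (-87 - 25)²)/(-34520 - 2234) = (122*117 + (-112)²)/(-36754) = (14274 + 12544)*(-1/36754) = 26818*(-1/36754) = -583/799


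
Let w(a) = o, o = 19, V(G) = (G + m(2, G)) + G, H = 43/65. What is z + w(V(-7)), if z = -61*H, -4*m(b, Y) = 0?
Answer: -1388/65 ≈ -21.354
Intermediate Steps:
m(b, Y) = 0 (m(b, Y) = -¼*0 = 0)
H = 43/65 (H = 43*(1/65) = 43/65 ≈ 0.66154)
V(G) = 2*G (V(G) = (G + 0) + G = G + G = 2*G)
w(a) = 19
z = -2623/65 (z = -61*43/65 = -2623/65 ≈ -40.354)
z + w(V(-7)) = -2623/65 + 19 = -1388/65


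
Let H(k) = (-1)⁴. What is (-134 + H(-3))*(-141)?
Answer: 18753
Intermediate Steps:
H(k) = 1
(-134 + H(-3))*(-141) = (-134 + 1)*(-141) = -133*(-141) = 18753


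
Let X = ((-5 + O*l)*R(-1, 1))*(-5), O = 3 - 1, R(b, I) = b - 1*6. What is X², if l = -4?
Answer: 207025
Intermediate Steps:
R(b, I) = -6 + b (R(b, I) = b - 6 = -6 + b)
O = 2
X = -455 (X = ((-5 + 2*(-4))*(-6 - 1))*(-5) = ((-5 - 8)*(-7))*(-5) = -13*(-7)*(-5) = 91*(-5) = -455)
X² = (-455)² = 207025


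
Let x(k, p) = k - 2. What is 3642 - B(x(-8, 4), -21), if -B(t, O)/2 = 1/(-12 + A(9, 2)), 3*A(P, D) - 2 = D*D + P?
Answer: 25492/7 ≈ 3641.7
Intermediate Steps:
x(k, p) = -2 + k
A(P, D) = ⅔ + P/3 + D²/3 (A(P, D) = ⅔ + (D*D + P)/3 = ⅔ + (D² + P)/3 = ⅔ + (P + D²)/3 = ⅔ + (P/3 + D²/3) = ⅔ + P/3 + D²/3)
B(t, O) = 2/7 (B(t, O) = -2/(-12 + (⅔ + (⅓)*9 + (⅓)*2²)) = -2/(-12 + (⅔ + 3 + (⅓)*4)) = -2/(-12 + (⅔ + 3 + 4/3)) = -2/(-12 + 5) = -2/(-7) = -2*(-⅐) = 2/7)
3642 - B(x(-8, 4), -21) = 3642 - 1*2/7 = 3642 - 2/7 = 25492/7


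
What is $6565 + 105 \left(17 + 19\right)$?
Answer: $10345$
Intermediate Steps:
$6565 + 105 \left(17 + 19\right) = 6565 + 105 \cdot 36 = 6565 + 3780 = 10345$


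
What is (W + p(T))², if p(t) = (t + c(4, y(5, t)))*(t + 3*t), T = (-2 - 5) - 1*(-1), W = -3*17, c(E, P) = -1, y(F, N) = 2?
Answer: 13689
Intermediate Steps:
W = -51
T = -6 (T = -7 + 1 = -6)
p(t) = 4*t*(-1 + t) (p(t) = (t - 1)*(t + 3*t) = (-1 + t)*(4*t) = 4*t*(-1 + t))
(W + p(T))² = (-51 + 4*(-6)*(-1 - 6))² = (-51 + 4*(-6)*(-7))² = (-51 + 168)² = 117² = 13689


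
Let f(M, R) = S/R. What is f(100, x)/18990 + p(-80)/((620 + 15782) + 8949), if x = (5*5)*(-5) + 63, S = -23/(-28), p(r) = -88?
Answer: -2901647393/835737290640 ≈ -0.0034720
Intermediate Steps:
S = 23/28 (S = -23*(-1/28) = 23/28 ≈ 0.82143)
x = -62 (x = 25*(-5) + 63 = -125 + 63 = -62)
f(M, R) = 23/(28*R)
f(100, x)/18990 + p(-80)/((620 + 15782) + 8949) = ((23/28)/(-62))/18990 - 88/((620 + 15782) + 8949) = ((23/28)*(-1/62))*(1/18990) - 88/(16402 + 8949) = -23/1736*1/18990 - 88/25351 = -23/32966640 - 88*1/25351 = -23/32966640 - 88/25351 = -2901647393/835737290640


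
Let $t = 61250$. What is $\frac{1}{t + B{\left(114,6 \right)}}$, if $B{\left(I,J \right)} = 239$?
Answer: $\frac{1}{61489} \approx 1.6263 \cdot 10^{-5}$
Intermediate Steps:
$\frac{1}{t + B{\left(114,6 \right)}} = \frac{1}{61250 + 239} = \frac{1}{61489}$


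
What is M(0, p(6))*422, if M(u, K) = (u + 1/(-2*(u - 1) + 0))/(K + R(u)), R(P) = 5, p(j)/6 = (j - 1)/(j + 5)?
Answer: 2321/85 ≈ 27.306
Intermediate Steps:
p(j) = 6*(-1 + j)/(5 + j) (p(j) = 6*((j - 1)/(j + 5)) = 6*((-1 + j)/(5 + j)) = 6*(-1 + j)/(5 + j))
M(u, K) = (u + 1/(2 - 2*u))/(5 + K) (M(u, K) = (u + 1/(-2*(u - 1) + 0))/(K + 5) = (u + 1/(-2*(-1 + u) + 0))/(5 + K) = (u + 1/((2 - 2*u) + 0))/(5 + K) = (u + 1/(2 - 2*u))/(5 + K))
M(0, p(6))*422 = ((-1/2 + 0**2 - 1*0)/(-5 - 6*(-1 + 6)/(5 + 6) + 5*0 + (6*(-1 + 6)/(5 + 6))*0))*422 = ((-1/2 + 0 + 0)/(-5 - 6*5/11 + 0 + (6*5/11)*0))*422 = (-1/2/(-5 - 6*5/11 + 0 + (6*(1/11)*5)*0))*422 = (-1/2/(-5 - 1*30/11 + 0 + (30/11)*0))*422 = (-1/2/(-5 - 30/11 + 0 + 0))*422 = (-1/2/(-85/11))*422 = -11/85*(-1/2)*422 = (11/170)*422 = 2321/85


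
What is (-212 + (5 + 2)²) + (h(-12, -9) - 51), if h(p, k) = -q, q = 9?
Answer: -223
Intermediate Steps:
h(p, k) = -9 (h(p, k) = -1*9 = -9)
(-212 + (5 + 2)²) + (h(-12, -9) - 51) = (-212 + (5 + 2)²) + (-9 - 51) = (-212 + 7²) - 60 = (-212 + 49) - 60 = -163 - 60 = -223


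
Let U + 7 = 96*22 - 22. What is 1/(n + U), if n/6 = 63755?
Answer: 1/384613 ≈ 2.6000e-6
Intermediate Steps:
n = 382530 (n = 6*63755 = 382530)
U = 2083 (U = -7 + (96*22 - 22) = -7 + (2112 - 22) = -7 + 2090 = 2083)
1/(n + U) = 1/(382530 + 2083) = 1/384613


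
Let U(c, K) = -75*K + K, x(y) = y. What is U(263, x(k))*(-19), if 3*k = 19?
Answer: 26714/3 ≈ 8904.7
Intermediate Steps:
k = 19/3 (k = (⅓)*19 = 19/3 ≈ 6.3333)
U(c, K) = -74*K
U(263, x(k))*(-19) = -74*19/3*(-19) = -1406/3*(-19) = 26714/3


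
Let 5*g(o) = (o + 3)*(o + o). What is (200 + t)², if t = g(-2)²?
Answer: 25160256/625 ≈ 40256.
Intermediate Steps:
g(o) = 2*o*(3 + o)/5 (g(o) = ((o + 3)*(o + o))/5 = ((3 + o)*(2*o))/5 = (2*o*(3 + o))/5 = 2*o*(3 + o)/5)
t = 16/25 (t = ((⅖)*(-2)*(3 - 2))² = ((⅖)*(-2)*1)² = (-⅘)² = 16/25 ≈ 0.64000)
(200 + t)² = (200 + 16/25)² = (5016/25)² = 25160256/625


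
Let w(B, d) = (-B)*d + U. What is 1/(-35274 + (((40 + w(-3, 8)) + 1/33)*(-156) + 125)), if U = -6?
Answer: -11/486219 ≈ -2.2624e-5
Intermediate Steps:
w(B, d) = -6 - B*d (w(B, d) = (-B)*d - 6 = -B*d - 6 = -6 - B*d)
1/(-35274 + (((40 + w(-3, 8)) + 1/33)*(-156) + 125)) = 1/(-35274 + (((40 + (-6 - 1*(-3)*8)) + 1/33)*(-156) + 125)) = 1/(-35274 + (((40 + (-6 + 24)) + 1/33)*(-156) + 125)) = 1/(-35274 + (((40 + 18) + 1/33)*(-156) + 125)) = 1/(-35274 + ((58 + 1/33)*(-156) + 125)) = 1/(-35274 + ((1915/33)*(-156) + 125)) = 1/(-35274 + (-99580/11 + 125)) = 1/(-35274 - 98205/11) = 1/(-486219/11) = -11/486219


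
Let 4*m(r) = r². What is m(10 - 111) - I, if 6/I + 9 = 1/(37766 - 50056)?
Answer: 1128637771/442444 ≈ 2550.9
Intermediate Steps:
m(r) = r²/4
I = -73740/110611 (I = 6/(-9 + 1/(37766 - 50056)) = 6/(-9 + 1/(-12290)) = 6/(-9 - 1/12290) = 6/(-110611/12290) = 6*(-12290/110611) = -73740/110611 ≈ -0.66666)
m(10 - 111) - I = (10 - 111)²/4 - 1*(-73740/110611) = (¼)*(-101)² + 73740/110611 = (¼)*10201 + 73740/110611 = 10201/4 + 73740/110611 = 1128637771/442444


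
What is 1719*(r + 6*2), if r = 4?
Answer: 27504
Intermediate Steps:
1719*(r + 6*2) = 1719*(4 + 6*2) = 1719*(4 + 12) = 1719*16 = 27504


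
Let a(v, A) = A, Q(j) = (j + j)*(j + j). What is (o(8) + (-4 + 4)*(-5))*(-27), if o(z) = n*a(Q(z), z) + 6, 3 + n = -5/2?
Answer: 1026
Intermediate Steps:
Q(j) = 4*j² (Q(j) = (2*j)*(2*j) = 4*j²)
n = -11/2 (n = -3 - 5/2 = -11/2 ≈ -5.5000)
o(z) = 6 - 11*z/2 (o(z) = -11*z/2 + 6 = 6 - 11*z/2)
(o(8) + (-4 + 4)*(-5))*(-27) = ((6 - 11/2*8) + (-4 + 4)*(-5))*(-27) = ((6 - 44) + 0*(-5))*(-27) = (-38 + 0)*(-27) = -38*(-27) = 1026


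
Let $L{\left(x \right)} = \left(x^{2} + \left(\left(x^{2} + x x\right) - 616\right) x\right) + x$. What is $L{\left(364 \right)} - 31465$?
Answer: $96334259$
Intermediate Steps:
$L{\left(x \right)} = x + x^{2} + x \left(-616 + 2 x^{2}\right)$ ($L{\left(x \right)} = \left(x^{2} + \left(\left(x^{2} + x^{2}\right) - 616\right) x\right) + x = \left(x^{2} + \left(2 x^{2} - 616\right) x\right) + x = \left(x^{2} + \left(-616 + 2 x^{2}\right) x\right) + x = \left(x^{2} + x \left(-616 + 2 x^{2}\right)\right) + x = x + x^{2} + x \left(-616 + 2 x^{2}\right)$)
$L{\left(364 \right)} - 31465 = 364 \left(-615 + 364 + 2 \cdot 364^{2}\right) - 31465 = 364 \left(-615 + 364 + 2 \cdot 132496\right) + \left(-233954 + 202489\right) = 364 \left(-615 + 364 + 264992\right) - 31465 = 364 \cdot 264741 - 31465 = 96365724 - 31465 = 96334259$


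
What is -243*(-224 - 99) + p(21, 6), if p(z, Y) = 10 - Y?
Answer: 78493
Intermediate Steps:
-243*(-224 - 99) + p(21, 6) = -243*(-224 - 99) + (10 - 1*6) = -243*(-323) + (10 - 6) = 78489 + 4 = 78493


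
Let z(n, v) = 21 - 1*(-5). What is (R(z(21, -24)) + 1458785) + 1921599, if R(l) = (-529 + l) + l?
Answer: 3379907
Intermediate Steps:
z(n, v) = 26 (z(n, v) = 21 + 5 = 26)
R(l) = -529 + 2*l
(R(z(21, -24)) + 1458785) + 1921599 = ((-529 + 2*26) + 1458785) + 1921599 = ((-529 + 52) + 1458785) + 1921599 = (-477 + 1458785) + 1921599 = 1458308 + 1921599 = 3379907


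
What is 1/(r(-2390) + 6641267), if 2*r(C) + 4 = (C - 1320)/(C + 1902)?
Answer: 488/3240939175 ≈ 1.5057e-7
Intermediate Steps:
r(C) = -2 + (-1320 + C)/(2*(1902 + C)) (r(C) = -2 + ((C - 1320)/(C + 1902))/2 = -2 + ((-1320 + C)/(1902 + C))/2 = -2 + (-1320 + C)/(2*(1902 + C)))
1/(r(-2390) + 6641267) = 1/(3*(-2976 - 1*(-2390))/(2*(1902 - 2390)) + 6641267) = 1/((3/2)*(-2976 + 2390)/(-488) + 6641267) = 1/((3/2)*(-1/488)*(-586) + 6641267) = 1/(879/488 + 6641267) = 1/(3240939175/488) = 488/3240939175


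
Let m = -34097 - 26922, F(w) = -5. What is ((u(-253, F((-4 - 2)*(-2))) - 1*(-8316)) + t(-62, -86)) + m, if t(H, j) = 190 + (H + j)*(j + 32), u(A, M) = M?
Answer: -44526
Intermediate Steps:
m = -61019
t(H, j) = 190 + (32 + j)*(H + j) (t(H, j) = 190 + (H + j)*(32 + j) = 190 + (32 + j)*(H + j))
((u(-253, F((-4 - 2)*(-2))) - 1*(-8316)) + t(-62, -86)) + m = ((-5 - 1*(-8316)) + (190 + (-86)² + 32*(-62) + 32*(-86) - 62*(-86))) - 61019 = ((-5 + 8316) + (190 + 7396 - 1984 - 2752 + 5332)) - 61019 = (8311 + 8182) - 61019 = 16493 - 61019 = -44526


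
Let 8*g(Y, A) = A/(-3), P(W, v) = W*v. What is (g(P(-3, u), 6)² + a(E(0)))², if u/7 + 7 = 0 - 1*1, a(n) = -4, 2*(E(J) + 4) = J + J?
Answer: 3969/256 ≈ 15.504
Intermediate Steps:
E(J) = -4 + J (E(J) = -4 + (J + J)/2 = -4 + (2*J)/2 = -4 + J)
u = -56 (u = -49 + 7*(0 - 1*1) = -49 + 7*(0 - 1) = -49 + 7*(-1) = -49 - 7 = -56)
g(Y, A) = -A/24 (g(Y, A) = (A/(-3))/8 = (A*(-⅓))/8 = (-A/3)/8 = -A/24)
(g(P(-3, u), 6)² + a(E(0)))² = ((-1/24*6)² - 4)² = ((-¼)² - 4)² = (1/16 - 4)² = (-63/16)² = 3969/256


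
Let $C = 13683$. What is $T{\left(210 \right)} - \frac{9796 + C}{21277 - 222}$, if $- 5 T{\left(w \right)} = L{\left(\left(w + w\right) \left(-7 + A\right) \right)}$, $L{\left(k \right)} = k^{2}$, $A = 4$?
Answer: $- \frac{6685407079}{21055} \approx -3.1752 \cdot 10^{5}$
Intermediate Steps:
$T{\left(w \right)} = - \frac{36 w^{2}}{5}$ ($T{\left(w \right)} = - \frac{\left(\left(w + w\right) \left(-7 + 4\right)\right)^{2}}{5} = - \frac{\left(2 w \left(-3\right)\right)^{2}}{5} = - \frac{\left(- 6 w\right)^{2}}{5} = - \frac{36 w^{2}}{5}$)
$T{\left(210 \right)} - \frac{9796 + C}{21277 - 222} = - \frac{36 \cdot 210^{2}}{5} - \frac{9796 + 13683}{21277 - 222} = \left(- \frac{36}{5}\right) 44100 - \frac{23479}{21055} = -317520 - 23479 \cdot \frac{1}{21055} = -317520 - \frac{23479}{21055} = - \frac{6685407079}{21055}$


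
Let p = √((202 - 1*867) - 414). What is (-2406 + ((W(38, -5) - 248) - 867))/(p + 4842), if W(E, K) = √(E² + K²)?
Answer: -17048682/23446043 + 4842*√1469/23446043 - 13*I*√9379/23446043 + 3521*I*√1079/23446043 ≈ -0.71923 + 0.0048793*I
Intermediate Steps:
p = I*√1079 (p = √((202 - 867) - 414) = √(-665 - 414) = √(-1079) = I*√1079 ≈ 32.848*I)
(-2406 + ((W(38, -5) - 248) - 867))/(p + 4842) = (-2406 + ((√(38² + (-5)²) - 248) - 867))/(I*√1079 + 4842) = (-2406 + ((√(1444 + 25) - 248) - 867))/(4842 + I*√1079) = (-2406 + ((√1469 - 248) - 867))/(4842 + I*√1079) = (-2406 + ((-248 + √1469) - 867))/(4842 + I*√1079) = (-2406 + (-1115 + √1469))/(4842 + I*√1079) = (-3521 + √1469)/(4842 + I*√1079)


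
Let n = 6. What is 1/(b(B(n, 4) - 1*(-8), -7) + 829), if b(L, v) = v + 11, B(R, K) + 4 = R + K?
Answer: 1/833 ≈ 0.0012005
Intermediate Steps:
B(R, K) = -4 + K + R (B(R, K) = -4 + (R + K) = -4 + (K + R) = -4 + K + R)
b(L, v) = 11 + v
1/(b(B(n, 4) - 1*(-8), -7) + 829) = 1/((11 - 7) + 829) = 1/(4 + 829) = 1/833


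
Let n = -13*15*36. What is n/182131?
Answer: -7020/182131 ≈ -0.038544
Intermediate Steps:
n = -7020 (n = -195*36 = -7020)
n/182131 = -7020/182131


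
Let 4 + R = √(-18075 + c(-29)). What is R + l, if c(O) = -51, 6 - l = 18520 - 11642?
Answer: -6876 + 3*I*√2014 ≈ -6876.0 + 134.63*I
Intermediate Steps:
l = -6872 (l = 6 - (18520 - 11642) = 6 - 1*6878 = 6 - 6878 = -6872)
R = -4 + 3*I*√2014 (R = -4 + √(-18075 - 51) = -4 + √(-18126) = -4 + 3*I*√2014 ≈ -4.0 + 134.63*I)
R + l = (-4 + 3*I*√2014) - 6872 = -6876 + 3*I*√2014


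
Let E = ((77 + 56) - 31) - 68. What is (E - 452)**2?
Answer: 174724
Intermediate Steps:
E = 34 (E = (133 - 31) - 68 = 102 - 68 = 34)
(E - 452)**2 = (34 - 452)**2 = (-418)**2 = 174724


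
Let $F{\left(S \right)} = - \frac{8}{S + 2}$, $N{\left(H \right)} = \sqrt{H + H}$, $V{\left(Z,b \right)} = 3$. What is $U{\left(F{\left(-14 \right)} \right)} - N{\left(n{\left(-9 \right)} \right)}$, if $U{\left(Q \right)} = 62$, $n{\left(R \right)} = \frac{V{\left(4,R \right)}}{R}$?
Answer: $62 - \frac{i \sqrt{6}}{3} \approx 62.0 - 0.8165 i$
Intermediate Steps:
$n{\left(R \right)} = \frac{3}{R}$
$N{\left(H \right)} = \sqrt{2} \sqrt{H}$ ($N{\left(H \right)} = \sqrt{2 H} = \sqrt{2} \sqrt{H}$)
$F{\left(S \right)} = - \frac{8}{2 + S}$
$U{\left(F{\left(-14 \right)} \right)} - N{\left(n{\left(-9 \right)} \right)} = 62 - \sqrt{2} \sqrt{\frac{3}{-9}} = 62 - \sqrt{2} \sqrt{3 \left(- \frac{1}{9}\right)} = 62 - \sqrt{2} \sqrt{- \frac{1}{3}} = 62 - \sqrt{2} \frac{i \sqrt{3}}{3} = 62 - \frac{i \sqrt{6}}{3}$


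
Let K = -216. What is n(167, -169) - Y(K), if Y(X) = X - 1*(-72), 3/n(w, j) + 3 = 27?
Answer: 1153/8 ≈ 144.13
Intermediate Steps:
n(w, j) = ⅛ (n(w, j) = 3/(-3 + 27) = 3/24 = 3*(1/24) = ⅛)
Y(X) = 72 + X (Y(X) = X + 72 = 72 + X)
n(167, -169) - Y(K) = ⅛ - (72 - 216) = ⅛ - 1*(-144) = ⅛ + 144 = 1153/8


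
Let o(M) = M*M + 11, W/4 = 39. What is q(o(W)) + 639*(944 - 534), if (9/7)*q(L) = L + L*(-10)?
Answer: 91561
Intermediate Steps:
W = 156 (W = 4*39 = 156)
o(M) = 11 + M² (o(M) = M² + 11 = 11 + M²)
q(L) = -7*L (q(L) = 7*(L + L*(-10))/9 = 7*(L - 10*L)/9 = 7*(-9*L)/9 = -7*L)
q(o(W)) + 639*(944 - 534) = -7*(11 + 156²) + 639*(944 - 534) = -7*(11 + 24336) + 639*410 = -7*24347 + 261990 = -170429 + 261990 = 91561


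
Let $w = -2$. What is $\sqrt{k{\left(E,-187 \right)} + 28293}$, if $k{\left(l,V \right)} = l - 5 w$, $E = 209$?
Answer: $36 \sqrt{22} \approx 168.85$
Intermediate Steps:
$k{\left(l,V \right)} = 10 + l$ ($k{\left(l,V \right)} = l - -10 = l + 10 = 10 + l$)
$\sqrt{k{\left(E,-187 \right)} + 28293} = \sqrt{\left(10 + 209\right) + 28293} = \sqrt{219 + 28293} = \sqrt{28512} = 36 \sqrt{22}$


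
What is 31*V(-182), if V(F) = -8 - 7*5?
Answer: -1333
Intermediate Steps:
V(F) = -43 (V(F) = -8 - 35 = -43)
31*V(-182) = 31*(-43) = -1333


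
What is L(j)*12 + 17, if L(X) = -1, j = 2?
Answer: 5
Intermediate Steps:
L(j)*12 + 17 = -1*12 + 17 = -12 + 17 = 5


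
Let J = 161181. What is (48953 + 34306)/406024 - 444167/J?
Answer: -166922693129/65443354344 ≈ -2.5506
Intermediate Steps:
(48953 + 34306)/406024 - 444167/J = (48953 + 34306)/406024 - 444167/161181 = 83259*(1/406024) - 444167*1/161181 = 83259/406024 - 444167/161181 = -166922693129/65443354344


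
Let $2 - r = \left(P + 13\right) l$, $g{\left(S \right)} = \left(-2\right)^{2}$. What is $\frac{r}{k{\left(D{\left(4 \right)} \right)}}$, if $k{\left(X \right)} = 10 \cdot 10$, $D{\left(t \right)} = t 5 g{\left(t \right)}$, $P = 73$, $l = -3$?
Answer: $\frac{13}{5} \approx 2.6$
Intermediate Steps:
$g{\left(S \right)} = 4$
$D{\left(t \right)} = 20 t$ ($D{\left(t \right)} = t 5 \cdot 4 = 5 t 4 = 20 t$)
$k{\left(X \right)} = 100$
$r = 260$ ($r = 2 - \left(73 + 13\right) \left(-3\right) = 2 - 86 \left(-3\right) = 2 - -258 = 2 + 258 = 260$)
$\frac{r}{k{\left(D{\left(4 \right)} \right)}} = \frac{260}{100} = 260 \cdot \frac{1}{100} = \frac{13}{5}$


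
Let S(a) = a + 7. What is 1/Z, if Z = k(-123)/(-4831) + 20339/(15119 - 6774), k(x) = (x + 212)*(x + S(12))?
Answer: 40314695/175499029 ≈ 0.22971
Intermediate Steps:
S(a) = 7 + a
k(x) = (19 + x)*(212 + x) (k(x) = (x + 212)*(x + (7 + 12)) = (212 + x)*(x + 19) = (212 + x)*(19 + x) = (19 + x)*(212 + x))
Z = 175499029/40314695 (Z = (4028 + (-123)**2 + 231*(-123))/(-4831) + 20339/(15119 - 6774) = (4028 + 15129 - 28413)*(-1/4831) + 20339/8345 = -9256*(-1/4831) + 20339*(1/8345) = 9256/4831 + 20339/8345 = 175499029/40314695 ≈ 4.3532)
1/Z = 1/(175499029/40314695) = 40314695/175499029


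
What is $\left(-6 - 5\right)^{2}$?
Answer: $121$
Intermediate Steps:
$\left(-6 - 5\right)^{2} = \left(-11\right)^{2} = 121$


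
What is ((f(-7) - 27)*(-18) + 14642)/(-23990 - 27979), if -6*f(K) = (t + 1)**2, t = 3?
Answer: -15176/51969 ≈ -0.29202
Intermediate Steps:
f(K) = -8/3 (f(K) = -(3 + 1)**2/6 = -1/6*4**2 = -1/6*16 = -8/3)
((f(-7) - 27)*(-18) + 14642)/(-23990 - 27979) = ((-8/3 - 27)*(-18) + 14642)/(-23990 - 27979) = (-89/3*(-18) + 14642)/(-51969) = (534 + 14642)*(-1/51969) = 15176*(-1/51969) = -15176/51969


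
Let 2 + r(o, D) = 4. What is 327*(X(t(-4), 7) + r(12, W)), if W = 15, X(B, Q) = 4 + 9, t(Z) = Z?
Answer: 4905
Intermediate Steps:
X(B, Q) = 13
r(o, D) = 2 (r(o, D) = -2 + 4 = 2)
327*(X(t(-4), 7) + r(12, W)) = 327*(13 + 2) = 327*15 = 4905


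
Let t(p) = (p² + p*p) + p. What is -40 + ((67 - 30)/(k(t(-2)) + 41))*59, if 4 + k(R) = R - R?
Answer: 19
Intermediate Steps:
t(p) = p + 2*p² (t(p) = (p² + p²) + p = 2*p² + p = p + 2*p²)
k(R) = -4 (k(R) = -4 + (R - R) = -4 + 0 = -4)
-40 + ((67 - 30)/(k(t(-2)) + 41))*59 = -40 + ((67 - 30)/(-4 + 41))*59 = -40 + (37/37)*59 = -40 + (37*(1/37))*59 = -40 + 1*59 = -40 + 59 = 19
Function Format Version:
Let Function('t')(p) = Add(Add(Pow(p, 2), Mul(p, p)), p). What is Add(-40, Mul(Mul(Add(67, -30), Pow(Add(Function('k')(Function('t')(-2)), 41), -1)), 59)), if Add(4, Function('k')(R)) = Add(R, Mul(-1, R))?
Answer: 19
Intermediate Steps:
Function('t')(p) = Add(p, Mul(2, Pow(p, 2))) (Function('t')(p) = Add(Add(Pow(p, 2), Pow(p, 2)), p) = Add(Mul(2, Pow(p, 2)), p) = Add(p, Mul(2, Pow(p, 2))))
Function('k')(R) = -4 (Function('k')(R) = Add(-4, Add(R, Mul(-1, R))) = Add(-4, 0) = -4)
Add(-40, Mul(Mul(Add(67, -30), Pow(Add(Function('k')(Function('t')(-2)), 41), -1)), 59)) = Add(-40, Mul(Mul(Add(67, -30), Pow(Add(-4, 41), -1)), 59)) = Add(-40, Mul(Mul(37, Pow(37, -1)), 59)) = Add(-40, Mul(Mul(37, Rational(1, 37)), 59)) = Add(-40, Mul(1, 59)) = Add(-40, 59) = 19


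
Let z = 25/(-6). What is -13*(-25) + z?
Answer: 1925/6 ≈ 320.83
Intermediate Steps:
z = -25/6 (z = 25*(-⅙) = -25/6 ≈ -4.1667)
-13*(-25) + z = -13*(-25) - 25/6 = 325 - 25/6 = 1925/6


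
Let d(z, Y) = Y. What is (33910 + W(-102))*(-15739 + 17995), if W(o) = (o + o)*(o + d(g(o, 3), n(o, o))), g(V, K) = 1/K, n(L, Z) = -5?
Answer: 125744928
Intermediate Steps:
W(o) = 2*o*(-5 + o) (W(o) = (o + o)*(o - 5) = (2*o)*(-5 + o) = 2*o*(-5 + o))
(33910 + W(-102))*(-15739 + 17995) = (33910 + 2*(-102)*(-5 - 102))*(-15739 + 17995) = (33910 + 2*(-102)*(-107))*2256 = (33910 + 21828)*2256 = 55738*2256 = 125744928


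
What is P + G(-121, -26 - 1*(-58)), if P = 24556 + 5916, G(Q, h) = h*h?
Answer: 31496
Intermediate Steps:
G(Q, h) = h**2
P = 30472
P + G(-121, -26 - 1*(-58)) = 30472 + (-26 - 1*(-58))**2 = 30472 + (-26 + 58)**2 = 30472 + 32**2 = 30472 + 1024 = 31496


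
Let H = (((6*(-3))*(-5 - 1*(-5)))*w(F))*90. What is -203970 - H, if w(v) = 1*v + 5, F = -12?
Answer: -203970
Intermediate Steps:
w(v) = 5 + v (w(v) = v + 5 = 5 + v)
H = 0 (H = (((6*(-3))*(-5 - 1*(-5)))*(5 - 12))*90 = (-18*(-5 + 5)*(-7))*90 = (-18*0*(-7))*90 = (0*(-7))*90 = 0*90 = 0)
-203970 - H = -203970 - 1*0 = -203970 + 0 = -203970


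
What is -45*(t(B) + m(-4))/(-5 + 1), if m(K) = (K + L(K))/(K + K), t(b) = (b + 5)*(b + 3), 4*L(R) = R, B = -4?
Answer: -135/32 ≈ -4.2188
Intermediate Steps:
L(R) = R/4
t(b) = (3 + b)*(5 + b) (t(b) = (5 + b)*(3 + b) = (3 + b)*(5 + b))
m(K) = 5/8 (m(K) = (K + K/4)/(K + K) = (5*K/4)/((2*K)) = (5*K/4)*(1/(2*K)) = 5/8)
-45*(t(B) + m(-4))/(-5 + 1) = -45*((15 + (-4)² + 8*(-4)) + 5/8)/(-5 + 1) = -45*((15 + 16 - 32) + 5/8)/(-4) = -45*(-1 + 5/8)*(-1)/4 = -(-135)*(-1)/(8*4) = -45*3/32 = -135/32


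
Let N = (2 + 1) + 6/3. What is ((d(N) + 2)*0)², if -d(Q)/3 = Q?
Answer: 0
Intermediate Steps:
N = 5 (N = 3 + 6*(⅓) = 3 + 2 = 5)
d(Q) = -3*Q
((d(N) + 2)*0)² = ((-3*5 + 2)*0)² = ((-15 + 2)*0)² = (-13*0)² = 0² = 0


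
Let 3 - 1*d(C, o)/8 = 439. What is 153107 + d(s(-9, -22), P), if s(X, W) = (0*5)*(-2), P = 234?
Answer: 149619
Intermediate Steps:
s(X, W) = 0 (s(X, W) = 0*(-2) = 0)
d(C, o) = -3488 (d(C, o) = 24 - 8*439 = 24 - 3512 = -3488)
153107 + d(s(-9, -22), P) = 153107 - 3488 = 149619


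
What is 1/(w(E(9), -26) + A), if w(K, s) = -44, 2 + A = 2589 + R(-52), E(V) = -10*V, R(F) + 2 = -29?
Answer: 1/2512 ≈ 0.00039809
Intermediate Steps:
R(F) = -31 (R(F) = -2 - 29 = -31)
A = 2556 (A = -2 + (2589 - 31) = -2 + 2558 = 2556)
1/(w(E(9), -26) + A) = 1/(-44 + 2556) = 1/2512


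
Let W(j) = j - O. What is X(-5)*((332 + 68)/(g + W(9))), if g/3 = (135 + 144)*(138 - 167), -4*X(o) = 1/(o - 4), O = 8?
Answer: -25/54612 ≈ -0.00045777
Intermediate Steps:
W(j) = -8 + j (W(j) = j - 1*8 = j - 8 = -8 + j)
X(o) = -1/(4*(-4 + o)) (X(o) = -1/(4*(o - 4)) = -1/(4*(-4 + o)))
g = -24273 (g = 3*((135 + 144)*(138 - 167)) = 3*(279*(-29)) = 3*(-8091) = -24273)
X(-5)*((332 + 68)/(g + W(9))) = (-1/(-16 + 4*(-5)))*((332 + 68)/(-24273 + (-8 + 9))) = (-1/(-16 - 20))*(400/(-24273 + 1)) = (-1/(-36))*(400/(-24272)) = (-1*(-1/36))*(400*(-1/24272)) = (1/36)*(-25/1517) = -25/54612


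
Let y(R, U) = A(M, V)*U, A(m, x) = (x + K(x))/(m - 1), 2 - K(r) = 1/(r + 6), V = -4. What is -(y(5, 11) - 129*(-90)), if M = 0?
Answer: -23275/2 ≈ -11638.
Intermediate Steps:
K(r) = 2 - 1/(6 + r) (K(r) = 2 - 1/(r + 6) = 2 - 1/(6 + r))
A(m, x) = (x + (11 + 2*x)/(6 + x))/(-1 + m) (A(m, x) = (x + (11 + 2*x)/(6 + x))/(m - 1) = (x + (11 + 2*x)/(6 + x))/(-1 + m))
y(R, U) = 5*U/2 (y(R, U) = ((11 + 2*(-4) - 4*(6 - 4))/((-1 + 0)*(6 - 4)))*U = ((11 - 8 - 4*2)/(-1*2))*U = (-1*½*(11 - 8 - 8))*U = (-1*½*(-5))*U = 5*U/2)
-(y(5, 11) - 129*(-90)) = -((5/2)*11 - 129*(-90)) = -(55/2 + 11610) = -1*23275/2 = -23275/2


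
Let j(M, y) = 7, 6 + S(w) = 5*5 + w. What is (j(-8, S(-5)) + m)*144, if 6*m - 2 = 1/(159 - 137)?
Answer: 11628/11 ≈ 1057.1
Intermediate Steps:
S(w) = 19 + w (S(w) = -6 + (5*5 + w) = -6 + (25 + w) = 19 + w)
m = 15/44 (m = ⅓ + 1/(6*(159 - 137)) = ⅓ + (⅙)/22 = ⅓ + (⅙)*(1/22) = ⅓ + 1/132 = 15/44 ≈ 0.34091)
(j(-8, S(-5)) + m)*144 = (7 + 15/44)*144 = (323/44)*144 = 11628/11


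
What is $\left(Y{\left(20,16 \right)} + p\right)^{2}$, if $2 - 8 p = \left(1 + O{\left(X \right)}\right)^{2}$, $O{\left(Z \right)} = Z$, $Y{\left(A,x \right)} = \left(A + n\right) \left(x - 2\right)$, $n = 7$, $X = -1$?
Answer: $\frac{2289169}{16} \approx 1.4307 \cdot 10^{5}$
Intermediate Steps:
$Y{\left(A,x \right)} = \left(-2 + x\right) \left(7 + A\right)$ ($Y{\left(A,x \right)} = \left(A + 7\right) \left(x - 2\right) = \left(7 + A\right) \left(-2 + x\right) = \left(-2 + x\right) \left(7 + A\right)$)
$p = \frac{1}{4}$ ($p = \frac{1}{4} - \frac{\left(1 - 1\right)^{2}}{8} = \frac{1}{4} - \frac{0^{2}}{8} = \frac{1}{4} - 0 = \frac{1}{4} + 0 = \frac{1}{4} \approx 0.25$)
$\left(Y{\left(20,16 \right)} + p\right)^{2} = \left(\left(-14 - 40 + 7 \cdot 16 + 20 \cdot 16\right) + \frac{1}{4}\right)^{2} = \left(\left(-14 - 40 + 112 + 320\right) + \frac{1}{4}\right)^{2} = \left(378 + \frac{1}{4}\right)^{2} = \left(\frac{1513}{4}\right)^{2} = \frac{2289169}{16}$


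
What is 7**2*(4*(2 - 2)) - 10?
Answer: -10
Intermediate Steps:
7**2*(4*(2 - 2)) - 10 = 49*(4*0) - 10 = 49*0 - 10 = 0 - 10 = -10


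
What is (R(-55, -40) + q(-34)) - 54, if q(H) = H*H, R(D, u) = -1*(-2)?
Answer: 1104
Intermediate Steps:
R(D, u) = 2
q(H) = H²
(R(-55, -40) + q(-34)) - 54 = (2 + (-34)²) - 54 = (2 + 1156) - 54 = 1158 - 54 = 1104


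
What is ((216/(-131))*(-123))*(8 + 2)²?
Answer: 2656800/131 ≈ 20281.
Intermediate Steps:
((216/(-131))*(-123))*(8 + 2)² = ((216*(-1/131))*(-123))*10² = -216/131*(-123)*100 = (26568/131)*100 = 2656800/131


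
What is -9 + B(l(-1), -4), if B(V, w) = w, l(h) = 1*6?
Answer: -13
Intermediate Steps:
l(h) = 6
-9 + B(l(-1), -4) = -9 - 4 = -13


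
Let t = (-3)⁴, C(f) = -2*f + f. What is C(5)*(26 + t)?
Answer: -535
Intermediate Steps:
C(f) = -f
t = 81
C(5)*(26 + t) = (-1*5)*(26 + 81) = -5*107 = -535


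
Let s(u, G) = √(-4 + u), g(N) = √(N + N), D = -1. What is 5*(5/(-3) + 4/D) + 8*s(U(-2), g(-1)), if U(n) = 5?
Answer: -61/3 ≈ -20.333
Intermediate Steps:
g(N) = √2*√N (g(N) = √(2*N) = √2*√N)
5*(5/(-3) + 4/D) + 8*s(U(-2), g(-1)) = 5*(5/(-3) + 4/(-1)) + 8*√(-4 + 5) = 5*(5*(-⅓) + 4*(-1)) + 8*√1 = 5*(-5/3 - 4) + 8*1 = 5*(-17/3) + 8 = -85/3 + 8 = -61/3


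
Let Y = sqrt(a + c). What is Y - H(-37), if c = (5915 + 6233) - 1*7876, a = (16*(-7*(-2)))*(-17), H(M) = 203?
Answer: -203 + 4*sqrt(29) ≈ -181.46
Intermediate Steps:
a = -3808 (a = (16*14)*(-17) = 224*(-17) = -3808)
c = 4272 (c = 12148 - 7876 = 4272)
Y = 4*sqrt(29) (Y = sqrt(-3808 + 4272) = sqrt(464) = 4*sqrt(29) ≈ 21.541)
Y - H(-37) = 4*sqrt(29) - 1*203 = 4*sqrt(29) - 203 = -203 + 4*sqrt(29)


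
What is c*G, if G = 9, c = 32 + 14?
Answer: 414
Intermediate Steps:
c = 46
c*G = 46*9 = 414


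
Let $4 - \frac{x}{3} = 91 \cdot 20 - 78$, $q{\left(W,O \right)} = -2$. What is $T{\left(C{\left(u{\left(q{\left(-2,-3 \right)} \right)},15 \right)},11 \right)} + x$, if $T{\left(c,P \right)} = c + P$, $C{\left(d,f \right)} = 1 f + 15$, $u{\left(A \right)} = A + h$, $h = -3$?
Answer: $-5173$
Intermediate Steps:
$x = -5214$ ($x = 12 - 3 \left(91 \cdot 20 - 78\right) = 12 - 3 \left(1820 - 78\right) = 12 - 5226 = -5214$)
$u{\left(A \right)} = -3 + A$ ($u{\left(A \right)} = A - 3 = -3 + A$)
$C{\left(d,f \right)} = 15 + f$ ($C{\left(d,f \right)} = f + 15 = 15 + f$)
$T{\left(c,P \right)} = P + c$
$T{\left(C{\left(u{\left(q{\left(-2,-3 \right)} \right)},15 \right)},11 \right)} + x = \left(11 + \left(15 + 15\right)\right) - 5214 = \left(11 + 30\right) - 5214 = 41 - 5214 = -5173$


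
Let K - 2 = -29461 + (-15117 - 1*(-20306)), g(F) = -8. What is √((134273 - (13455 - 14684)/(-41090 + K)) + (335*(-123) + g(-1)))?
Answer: √24846605515535/16340 ≈ 305.06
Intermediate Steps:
K = -24270 (K = 2 + (-29461 + (-15117 - 1*(-20306))) = 2 + (-29461 + (-15117 + 20306)) = 2 + (-29461 + 5189) = 2 - 24272 = -24270)
√((134273 - (13455 - 14684)/(-41090 + K)) + (335*(-123) + g(-1))) = √((134273 - (13455 - 14684)/(-41090 - 24270)) + (335*(-123) - 8)) = √((134273 - (-1229)/(-65360)) + (-41205 - 8)) = √((134273 - (-1229)*(-1)/65360) - 41213) = √((134273 - 1*1229/65360) - 41213) = √((134273 - 1229/65360) - 41213) = √(8776082051/65360 - 41213) = √(6082400371/65360) = √24846605515535/16340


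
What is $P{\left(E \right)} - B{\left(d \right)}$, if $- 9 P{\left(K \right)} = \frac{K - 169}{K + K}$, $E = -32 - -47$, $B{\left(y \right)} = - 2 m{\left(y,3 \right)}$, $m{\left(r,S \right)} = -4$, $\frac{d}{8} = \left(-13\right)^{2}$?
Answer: $- \frac{1003}{135} \approx -7.4296$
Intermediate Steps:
$d = 1352$ ($d = 8 \left(-13\right)^{2} = 8 \cdot 169 = 1352$)
$B{\left(y \right)} = 8$ ($B{\left(y \right)} = \left(-2\right) \left(-4\right) = 8$)
$E = 15$ ($E = -32 + 47 = 15$)
$P{\left(K \right)} = - \frac{-169 + K}{18 K}$ ($P{\left(K \right)} = - \frac{\left(K - 169\right) \frac{1}{K + K}}{9} = - \frac{\left(-169 + K\right) \frac{1}{2 K}}{9} = - \frac{\frac{1}{2} \frac{1}{K} \left(-169 + K\right)}{9} = - \frac{-169 + K}{18 K}$)
$P{\left(E \right)} - B{\left(d \right)} = \frac{169 - 15}{18 \cdot 15} - 8 = \frac{1}{18} \cdot \frac{1}{15} \left(169 - 15\right) - 8 = \frac{1}{18} \cdot \frac{1}{15} \cdot 154 - 8 = \frac{77}{135} - 8 = - \frac{1003}{135}$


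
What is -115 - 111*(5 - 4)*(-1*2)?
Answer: 107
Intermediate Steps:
-115 - 111*(5 - 4)*(-1*2) = -115 - 111*(-2) = -115 + 222 = 107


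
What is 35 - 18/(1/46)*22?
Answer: -18181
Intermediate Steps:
35 - 18/(1/46)*22 = 35 - 18/1/46*22 = 35 - 18*46*22 = 35 - 828*22 = 35 - 18216 = -18181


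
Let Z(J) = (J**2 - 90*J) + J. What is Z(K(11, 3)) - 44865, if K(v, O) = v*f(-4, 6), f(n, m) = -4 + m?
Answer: -46339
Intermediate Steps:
K(v, O) = 2*v (K(v, O) = v*(-4 + 6) = v*2 = 2*v)
Z(J) = J**2 - 89*J
Z(K(11, 3)) - 44865 = (2*11)*(-89 + 2*11) - 44865 = 22*(-89 + 22) - 44865 = 22*(-67) - 44865 = -1474 - 44865 = -46339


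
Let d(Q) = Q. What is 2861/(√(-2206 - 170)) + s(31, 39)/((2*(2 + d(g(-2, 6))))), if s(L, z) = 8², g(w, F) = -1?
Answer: 32 - 2861*I*√66/396 ≈ 32.0 - 58.694*I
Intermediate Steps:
s(L, z) = 64
2861/(√(-2206 - 170)) + s(31, 39)/((2*(2 + d(g(-2, 6))))) = 2861/(√(-2206 - 170)) + 64/((2*(2 - 1))) = 2861/(√(-2376)) + 64/((2*1)) = 2861/((6*I*√66)) + 64/2 = 2861*(-I*√66/396) + 64*(½) = -2861*I*√66/396 + 32 = 32 - 2861*I*√66/396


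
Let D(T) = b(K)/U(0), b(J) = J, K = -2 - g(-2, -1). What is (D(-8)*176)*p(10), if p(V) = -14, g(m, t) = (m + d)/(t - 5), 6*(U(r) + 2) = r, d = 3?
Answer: -6776/3 ≈ -2258.7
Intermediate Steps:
U(r) = -2 + r/6
g(m, t) = (3 + m)/(-5 + t) (g(m, t) = (m + 3)/(t - 5) = (3 + m)/(-5 + t))
K = -11/6 (K = -2 - (3 - 2)/(-5 - 1) = -2 - 1/(-6) = -2 - (-1)/6 = -2 - 1*(-1/6) = -2 + 1/6 = -11/6 ≈ -1.8333)
D(T) = 11/12 (D(T) = -11/(6*(-2 + (1/6)*0)) = -11/(6*(-2 + 0)) = -11/6/(-2) = -11/6*(-1/2) = 11/12)
(D(-8)*176)*p(10) = ((11/12)*176)*(-14) = (484/3)*(-14) = -6776/3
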